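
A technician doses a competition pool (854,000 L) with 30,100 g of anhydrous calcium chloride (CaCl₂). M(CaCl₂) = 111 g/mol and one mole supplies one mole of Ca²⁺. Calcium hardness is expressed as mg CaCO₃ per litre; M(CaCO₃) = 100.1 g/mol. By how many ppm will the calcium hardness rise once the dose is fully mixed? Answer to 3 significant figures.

Moles of Ca²⁺: 30,100 g ÷ 111 g/mol = 271.2 mol.
As CaCO₃: 271.2 mol × 100.1 g/mol = 27,140 g.
Rise: 27,140 g / 854,000 L × 1000 = 31.78 mg/L.

31.8 ppm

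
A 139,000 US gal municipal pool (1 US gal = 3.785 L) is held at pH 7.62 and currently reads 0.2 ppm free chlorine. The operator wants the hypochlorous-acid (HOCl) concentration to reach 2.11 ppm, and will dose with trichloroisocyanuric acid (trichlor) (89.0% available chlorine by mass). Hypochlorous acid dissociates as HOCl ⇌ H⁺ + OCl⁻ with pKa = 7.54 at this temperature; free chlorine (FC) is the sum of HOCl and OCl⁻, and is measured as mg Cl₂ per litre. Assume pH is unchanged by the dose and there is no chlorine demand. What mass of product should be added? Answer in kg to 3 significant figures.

Volume: 139,000 US gal × 3.785 L/gal = 526,115 L.
[OCl⁻]/[HOCl] = 10^(pH − pKa) = 10^(7.62 − 7.54) = 1.202; fraction as HOCl = 1/(1 + 1.202) = 0.4541.
Free chlorine required for 2.11 ppm HOCl: 2.11 / 0.4541 = 4.647 ppm.
FC to add: 4.647 − 0.2 = 4.447 mg/L as Cl₂.
Cl₂ equivalent: 4.447 mg/L × 526,115 L = 2340 g.
Product at 89.0% available Cl: 2340 / 0.89 = 2629 g.

2.63 kg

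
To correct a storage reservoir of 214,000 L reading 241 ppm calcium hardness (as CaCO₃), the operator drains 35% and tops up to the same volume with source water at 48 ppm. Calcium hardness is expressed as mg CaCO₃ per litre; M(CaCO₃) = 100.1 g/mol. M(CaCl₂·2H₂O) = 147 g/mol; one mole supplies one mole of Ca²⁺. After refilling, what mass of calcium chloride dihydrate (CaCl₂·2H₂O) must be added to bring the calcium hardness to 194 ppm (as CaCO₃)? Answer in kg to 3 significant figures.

6.46 kg

After draining 35% and refilling: 241 × 0.65 + 48 × 0.35 = 173.45 ppm.
Deficit to target: 194 − 173.45 = 20.55 mg/L.
As CaCO₃: 20.55 mg/L × 214,000 L = 4398 g; ÷ 100.1 = 43.93 mol Ca²⁺.
Mass: 43.93 × 147 = 6458 g.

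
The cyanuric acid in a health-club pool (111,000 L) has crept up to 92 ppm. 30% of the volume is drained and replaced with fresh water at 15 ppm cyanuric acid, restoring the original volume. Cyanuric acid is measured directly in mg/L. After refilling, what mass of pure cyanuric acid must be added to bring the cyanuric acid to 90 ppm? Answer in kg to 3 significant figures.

2.34 kg

After draining 30% and refilling: 92 × 0.70 + 15 × 0.30 = 68.9 ppm.
Deficit to target: 90 − 68.9 = 21.1 mg/L.
Mass: 21.1 mg/L × 111,000 L = 2342 g cyanuric acid.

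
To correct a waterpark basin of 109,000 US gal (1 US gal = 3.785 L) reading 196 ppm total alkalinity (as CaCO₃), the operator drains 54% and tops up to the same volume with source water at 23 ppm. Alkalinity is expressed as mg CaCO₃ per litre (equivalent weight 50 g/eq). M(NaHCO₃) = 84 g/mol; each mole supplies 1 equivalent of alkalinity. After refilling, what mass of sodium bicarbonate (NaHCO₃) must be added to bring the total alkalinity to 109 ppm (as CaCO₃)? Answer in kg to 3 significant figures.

4.45 kg

Volume: 109,000 US gal × 3.785 L/gal = 412,565 L.
After draining 54% and refilling: 196 × 0.46 + 23 × 0.54 = 102.58 ppm.
Deficit to target: 109 − 102.58 = 6.42 mg/L.
As CaCO₃: 6.42 mg/L × 412,565 L = 2649 g; ÷ 50 g/eq ÷ 1 = 52.97 mol NaHCO₃.
Mass: 52.97 × 84 = 4450 g.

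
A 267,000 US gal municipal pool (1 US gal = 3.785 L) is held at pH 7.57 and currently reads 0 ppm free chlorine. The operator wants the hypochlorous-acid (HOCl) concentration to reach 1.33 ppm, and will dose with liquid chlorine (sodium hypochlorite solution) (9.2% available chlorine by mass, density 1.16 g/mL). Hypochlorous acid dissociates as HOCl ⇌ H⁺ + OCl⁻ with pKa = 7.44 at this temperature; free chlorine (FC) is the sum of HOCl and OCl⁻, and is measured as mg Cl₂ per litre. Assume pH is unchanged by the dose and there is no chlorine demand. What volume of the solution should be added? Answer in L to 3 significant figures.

Volume: 267,000 US gal × 3.785 L/gal = 1,010,595 L.
[OCl⁻]/[HOCl] = 10^(pH − pKa) = 10^(7.57 − 7.44) = 1.349; fraction as HOCl = 1/(1 + 1.349) = 0.4257.
Free chlorine required for 1.33 ppm HOCl: 1.33 / 0.4257 = 3.124 ppm.
FC to add: 3.124 − 0 = 3.124 mg/L as Cl₂.
Cl₂ equivalent: 3.124 mg/L × 1,010,595 L = 3157 g.
Product at 9.2% available Cl: 3157 / 0.092 = 34,320 g.
Volume: 34,320 g ÷ 1.16 g/mL = 29,580 mL.

29.6 L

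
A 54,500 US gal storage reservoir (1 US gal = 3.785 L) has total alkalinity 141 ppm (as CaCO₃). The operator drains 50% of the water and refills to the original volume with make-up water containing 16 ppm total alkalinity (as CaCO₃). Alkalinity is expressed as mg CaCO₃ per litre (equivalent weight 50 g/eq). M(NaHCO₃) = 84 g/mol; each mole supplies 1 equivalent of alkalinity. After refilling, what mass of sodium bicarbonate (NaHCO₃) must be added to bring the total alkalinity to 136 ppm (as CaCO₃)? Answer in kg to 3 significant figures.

19.9 kg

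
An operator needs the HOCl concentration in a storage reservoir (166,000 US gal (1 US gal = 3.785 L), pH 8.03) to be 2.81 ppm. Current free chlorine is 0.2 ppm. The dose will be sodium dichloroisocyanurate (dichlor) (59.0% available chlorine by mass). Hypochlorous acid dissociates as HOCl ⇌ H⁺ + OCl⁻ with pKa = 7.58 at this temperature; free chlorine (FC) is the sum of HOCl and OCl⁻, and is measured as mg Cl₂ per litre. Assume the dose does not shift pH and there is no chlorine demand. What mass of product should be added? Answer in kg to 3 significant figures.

11.2 kg

Volume: 166,000 US gal × 3.785 L/gal = 628,310 L.
[OCl⁻]/[HOCl] = 10^(pH − pKa) = 10^(8.03 − 7.58) = 2.818; fraction as HOCl = 1/(1 + 2.818) = 0.2619.
Free chlorine required for 2.81 ppm HOCl: 2.81 / 0.2619 = 10.73 ppm.
FC to add: 10.73 − 0.2 = 10.53 mg/L as Cl₂.
Cl₂ equivalent: 10.53 mg/L × 628,310 L = 6616 g.
Product at 59.0% available Cl: 6616 / 0.59 = 11,210 g.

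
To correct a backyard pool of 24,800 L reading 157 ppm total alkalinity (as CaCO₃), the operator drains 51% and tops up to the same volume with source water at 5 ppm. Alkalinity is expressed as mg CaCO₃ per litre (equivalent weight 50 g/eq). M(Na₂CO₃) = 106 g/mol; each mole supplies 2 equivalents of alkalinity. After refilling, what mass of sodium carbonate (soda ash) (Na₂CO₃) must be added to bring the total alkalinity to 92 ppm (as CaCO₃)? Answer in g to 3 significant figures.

After draining 51% and refilling: 157 × 0.49 + 5 × 0.51 = 79.48 ppm.
Deficit to target: 92 − 79.48 = 12.52 mg/L.
As CaCO₃: 12.52 mg/L × 24,800 L = 310.5 g; ÷ 50 g/eq ÷ 2 = 3.105 mol Na₂CO₃.
Mass: 3.105 × 106 = 329.1 g.

329 g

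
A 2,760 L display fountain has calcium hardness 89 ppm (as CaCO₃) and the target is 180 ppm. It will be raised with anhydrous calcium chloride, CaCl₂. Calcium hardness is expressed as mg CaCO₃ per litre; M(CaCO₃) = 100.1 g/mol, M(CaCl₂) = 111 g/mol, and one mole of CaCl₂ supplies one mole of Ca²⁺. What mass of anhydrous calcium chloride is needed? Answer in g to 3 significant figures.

Hardness to add: (180 − 89) = 91 mg/L as CaCO₃ × 2,760 L = 251.2 g as CaCO₃.
Moles of Ca²⁺ (1 mol Ca²⁺ ≡ 1 mol CaCO₃): 251.2 / 100.1 g/mol = 2.509 mol.
Mass of CaCl₂: 2.509 × 111 = 278.5 g.

279 g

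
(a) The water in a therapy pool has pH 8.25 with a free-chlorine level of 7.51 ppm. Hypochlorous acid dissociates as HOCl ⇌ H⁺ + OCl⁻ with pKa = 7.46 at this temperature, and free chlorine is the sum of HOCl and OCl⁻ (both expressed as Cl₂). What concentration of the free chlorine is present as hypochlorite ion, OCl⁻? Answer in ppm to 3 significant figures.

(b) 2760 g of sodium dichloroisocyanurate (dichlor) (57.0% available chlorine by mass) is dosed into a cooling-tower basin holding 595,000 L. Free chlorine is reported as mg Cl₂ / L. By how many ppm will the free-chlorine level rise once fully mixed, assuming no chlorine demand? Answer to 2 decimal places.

(a) 6.46 ppm; (b) 2.64 ppm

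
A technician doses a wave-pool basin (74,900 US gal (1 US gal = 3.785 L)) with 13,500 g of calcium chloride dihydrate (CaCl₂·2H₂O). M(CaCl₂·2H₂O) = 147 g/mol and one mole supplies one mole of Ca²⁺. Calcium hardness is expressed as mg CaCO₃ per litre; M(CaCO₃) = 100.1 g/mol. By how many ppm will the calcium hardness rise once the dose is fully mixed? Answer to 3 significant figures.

Volume: 74,900 US gal × 3.785 L/gal = 283,496 L.
Moles of Ca²⁺: 13,500 g ÷ 147 g/mol = 91.84 mol.
As CaCO₃: 91.84 mol × 100.1 g/mol = 9193 g.
Rise: 9193 g / 283,496 L × 1000 = 32.43 mg/L.

32.4 ppm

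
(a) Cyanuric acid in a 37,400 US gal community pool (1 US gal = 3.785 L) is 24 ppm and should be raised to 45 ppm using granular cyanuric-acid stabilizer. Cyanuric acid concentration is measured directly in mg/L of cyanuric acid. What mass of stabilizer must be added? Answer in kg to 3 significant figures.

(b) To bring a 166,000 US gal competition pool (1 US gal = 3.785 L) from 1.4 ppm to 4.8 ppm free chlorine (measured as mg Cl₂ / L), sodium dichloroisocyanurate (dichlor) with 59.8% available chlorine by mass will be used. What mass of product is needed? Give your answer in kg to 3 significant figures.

(a) Volume: 37,400 US gal × 3.785 L/gal = 141,559 L.
(a) CYA to add: (45 − 24) = 21 mg/L × 141,559 L = 2973 g cyanuric acid.

(b) Volume: 166,000 US gal × 3.785 L/gal = 628,310 L.
(b) Chlorine deficit: 4.8 − 1.4 = 3.4 ppm = 3.4 mg/L as Cl₂.
(b) Cl₂ equivalent needed: 3.4 mg/L × 628,310 L = 2,136,000 mg = 2136 g.
(b) Product at 59.8% available chlorine: 2136 / 0.598 = 3572 g.

(a) 2.97 kg; (b) 3.57 kg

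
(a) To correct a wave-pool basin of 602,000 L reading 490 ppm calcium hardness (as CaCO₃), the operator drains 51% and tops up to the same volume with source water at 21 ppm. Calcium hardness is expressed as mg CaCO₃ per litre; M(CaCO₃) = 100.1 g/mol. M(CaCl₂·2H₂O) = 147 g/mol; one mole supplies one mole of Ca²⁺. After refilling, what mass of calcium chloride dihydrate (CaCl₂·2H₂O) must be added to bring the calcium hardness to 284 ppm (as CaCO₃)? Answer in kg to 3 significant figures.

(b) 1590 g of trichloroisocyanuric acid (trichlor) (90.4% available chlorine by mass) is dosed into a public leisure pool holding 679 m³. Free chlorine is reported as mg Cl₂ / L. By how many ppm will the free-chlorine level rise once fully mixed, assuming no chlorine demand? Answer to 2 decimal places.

(a) 29.3 kg; (b) 2.12 ppm

(a) After draining 51% and refilling: 490 × 0.49 + 21 × 0.51 = 250.81 ppm.
(a) Deficit to target: 284 − 250.81 = 33.19 mg/L.
(a) As CaCO₃: 33.19 mg/L × 602,000 L = 19,980 g; ÷ 100.1 = 199.6 mol Ca²⁺.
(a) Mass: 199.6 × 147 = 29,340 g.

(b) Volume: 679 m³ = 679,000 L.
(b) Available chlorine delivered: 1590 g × 0.904 = 1437 g as Cl₂.
(b) Concentration rise: 1437 g / 679,000 L = 2.117 mg/L = 2.12 ppm.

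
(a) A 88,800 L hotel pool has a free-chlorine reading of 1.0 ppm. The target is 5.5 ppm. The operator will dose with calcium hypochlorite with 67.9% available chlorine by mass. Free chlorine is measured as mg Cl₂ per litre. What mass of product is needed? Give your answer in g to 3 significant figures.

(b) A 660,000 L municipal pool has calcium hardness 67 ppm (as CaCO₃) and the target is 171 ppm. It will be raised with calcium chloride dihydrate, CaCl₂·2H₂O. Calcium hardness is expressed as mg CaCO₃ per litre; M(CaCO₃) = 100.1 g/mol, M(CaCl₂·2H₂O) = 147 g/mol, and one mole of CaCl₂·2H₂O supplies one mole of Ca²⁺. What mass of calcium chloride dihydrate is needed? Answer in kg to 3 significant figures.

(a) 589 g; (b) 101 kg

(a) Chlorine deficit: 5.5 − 1.0 = 4.5 ppm = 4.5 mg/L as Cl₂.
(a) Cl₂ equivalent needed: 4.5 mg/L × 88,800 L = 399,600 mg = 399.6 g.
(a) Product at 67.9% available chlorine: 399.6 / 0.679 = 588.5 g.

(b) Hardness to add: (171 − 67) = 104 mg/L as CaCO₃ × 660,000 L = 68,640 g as CaCO₃.
(b) Moles of Ca²⁺ (1 mol Ca²⁺ ≡ 1 mol CaCO₃): 68,640 / 100.1 g/mol = 685.7 mol.
(b) Mass of CaCl₂·2H₂O: 685.7 × 147 = 100,800 g.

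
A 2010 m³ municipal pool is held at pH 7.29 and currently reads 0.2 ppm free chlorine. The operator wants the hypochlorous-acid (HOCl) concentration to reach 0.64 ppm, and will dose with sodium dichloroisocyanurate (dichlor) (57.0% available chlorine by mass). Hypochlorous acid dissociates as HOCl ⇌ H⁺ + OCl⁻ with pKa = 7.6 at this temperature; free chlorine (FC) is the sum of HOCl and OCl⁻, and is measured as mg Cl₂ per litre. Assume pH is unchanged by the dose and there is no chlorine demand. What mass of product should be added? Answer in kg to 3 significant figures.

Volume: 2010 m³ = 2,010,000 L.
[OCl⁻]/[HOCl] = 10^(pH − pKa) = 10^(7.29 − 7.6) = 0.4898; fraction as HOCl = 1/(1 + 0.4898) = 0.6712.
Free chlorine required for 0.64 ppm HOCl: 0.64 / 0.6712 = 0.9535 ppm.
FC to add: 0.9535 − 0.2 = 0.7535 mg/L as Cl₂.
Cl₂ equivalent: 0.7535 mg/L × 2,010,000 L = 1514 g.
Product at 57.0% available Cl: 1514 / 0.57 = 2657 g.

2.66 kg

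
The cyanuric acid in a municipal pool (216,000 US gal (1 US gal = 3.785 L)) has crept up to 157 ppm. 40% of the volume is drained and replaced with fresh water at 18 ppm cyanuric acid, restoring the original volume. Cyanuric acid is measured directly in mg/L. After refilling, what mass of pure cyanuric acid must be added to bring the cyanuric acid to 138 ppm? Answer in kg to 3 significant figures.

29.9 kg

Volume: 216,000 US gal × 3.785 L/gal = 817,560 L.
After draining 40% and refilling: 157 × 0.60 + 18 × 0.40 = 101.4 ppm.
Deficit to target: 138 − 101.4 = 36.6 mg/L.
Mass: 36.6 mg/L × 817,560 L = 29,920 g cyanuric acid.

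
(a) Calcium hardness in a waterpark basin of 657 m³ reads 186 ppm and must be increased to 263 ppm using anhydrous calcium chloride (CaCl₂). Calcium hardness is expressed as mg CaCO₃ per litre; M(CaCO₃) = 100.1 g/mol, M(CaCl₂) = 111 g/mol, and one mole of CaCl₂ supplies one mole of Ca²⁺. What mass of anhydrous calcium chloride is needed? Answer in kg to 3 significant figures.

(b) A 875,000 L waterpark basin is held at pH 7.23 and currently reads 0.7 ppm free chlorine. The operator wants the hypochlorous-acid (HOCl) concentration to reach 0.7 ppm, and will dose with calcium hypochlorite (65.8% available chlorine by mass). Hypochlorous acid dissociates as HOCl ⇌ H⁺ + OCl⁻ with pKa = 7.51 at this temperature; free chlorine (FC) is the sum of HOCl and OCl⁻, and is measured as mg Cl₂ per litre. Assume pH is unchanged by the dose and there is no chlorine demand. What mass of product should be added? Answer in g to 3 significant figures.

(a) 56.1 kg; (b) 489 g

(a) Volume: 657 m³ = 657,000 L.
(a) Hardness to add: (263 − 186) = 77 mg/L as CaCO₃ × 657,000 L = 50,590 g as CaCO₃.
(a) Moles of Ca²⁺ (1 mol Ca²⁺ ≡ 1 mol CaCO₃): 50,590 / 100.1 g/mol = 505.4 mol.
(a) Mass of CaCl₂: 505.4 × 111 = 56,100 g.

(b) [OCl⁻]/[HOCl] = 10^(pH − pKa) = 10^(7.23 − 7.51) = 0.5248; fraction as HOCl = 1/(1 + 0.5248) = 0.6558.
(b) Free chlorine required for 0.7 ppm HOCl: 0.7 / 0.6558 = 1.067 ppm.
(b) FC to add: 1.067 − 0.7 = 0.3674 mg/L as Cl₂.
(b) Cl₂ equivalent: 0.3674 mg/L × 875,000 L = 321.4 g.
(b) Product at 65.8% available Cl: 321.4 / 0.658 = 488.5 g.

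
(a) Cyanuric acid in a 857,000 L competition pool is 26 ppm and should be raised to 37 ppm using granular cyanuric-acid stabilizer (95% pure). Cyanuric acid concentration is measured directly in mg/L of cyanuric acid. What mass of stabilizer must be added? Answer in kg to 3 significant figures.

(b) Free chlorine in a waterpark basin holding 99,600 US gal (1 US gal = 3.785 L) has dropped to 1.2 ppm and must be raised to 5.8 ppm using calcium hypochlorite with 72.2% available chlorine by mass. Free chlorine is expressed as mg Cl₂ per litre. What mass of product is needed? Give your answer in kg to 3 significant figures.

(a) 9.92 kg; (b) 2.40 kg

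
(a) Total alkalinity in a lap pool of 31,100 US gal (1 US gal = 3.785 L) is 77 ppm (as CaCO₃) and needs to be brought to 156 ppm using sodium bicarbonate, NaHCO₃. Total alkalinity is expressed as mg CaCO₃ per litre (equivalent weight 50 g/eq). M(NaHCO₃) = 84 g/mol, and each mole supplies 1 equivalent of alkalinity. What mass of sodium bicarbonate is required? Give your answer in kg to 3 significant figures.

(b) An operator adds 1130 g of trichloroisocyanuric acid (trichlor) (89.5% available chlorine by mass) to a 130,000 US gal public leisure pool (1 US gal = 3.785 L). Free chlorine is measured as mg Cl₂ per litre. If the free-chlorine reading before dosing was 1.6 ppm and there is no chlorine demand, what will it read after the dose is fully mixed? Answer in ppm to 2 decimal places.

(a) Volume: 31,100 US gal × 3.785 L/gal = 117,714 L.
(a) Alkalinity to add: (156 − 77) = 79 mg/L as CaCO₃ × 117,714 L = 9299 g as CaCO₃.
(a) Equivalents: 9299 g ÷ 50 g/eq = 186 eq.
(a) NaHCO₃ supplies 1 eq per mole → 186 mol.
(a) Mass: 186 mol × 84 g/mol = 15,620 g.

(b) Volume: 130,000 US gal × 3.785 L/gal = 492,050 L.
(b) Available chlorine delivered: 1130 g × 0.895 = 1011 g as Cl₂.
(b) Concentration rise: 1011 g / 492,050 L = 2.055 mg/L = 2.06 ppm.
(b) Final FC: 1.6 + 2.06 = 3.66 ppm.

(a) 15.6 kg; (b) 3.66 ppm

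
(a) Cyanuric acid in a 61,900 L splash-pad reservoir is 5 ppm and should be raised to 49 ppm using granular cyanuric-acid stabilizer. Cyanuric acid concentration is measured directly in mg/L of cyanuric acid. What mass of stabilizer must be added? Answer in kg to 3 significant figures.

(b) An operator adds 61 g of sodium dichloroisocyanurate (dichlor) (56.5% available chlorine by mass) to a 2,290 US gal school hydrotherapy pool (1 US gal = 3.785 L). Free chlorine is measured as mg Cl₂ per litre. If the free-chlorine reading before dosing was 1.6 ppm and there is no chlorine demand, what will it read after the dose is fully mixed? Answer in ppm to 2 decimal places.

(a) CYA to add: (49 − 5) = 44 mg/L × 61,900 L = 2724 g cyanuric acid.

(b) Volume: 2,290 US gal × 3.785 L/gal = 8,668 L.
(b) Available chlorine delivered: 61 g × 0.565 = 34.46 g as Cl₂.
(b) Concentration rise: 34.46 g / 8,668 L = 3.976 mg/L = 3.98 ppm.
(b) Final FC: 1.6 + 3.98 = 5.58 ppm.

(a) 2.72 kg; (b) 5.58 ppm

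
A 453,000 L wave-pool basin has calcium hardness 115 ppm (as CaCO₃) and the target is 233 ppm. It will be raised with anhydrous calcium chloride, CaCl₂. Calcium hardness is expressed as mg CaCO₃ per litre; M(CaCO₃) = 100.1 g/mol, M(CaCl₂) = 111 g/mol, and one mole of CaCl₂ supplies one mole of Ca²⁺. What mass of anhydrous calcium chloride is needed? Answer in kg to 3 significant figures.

Hardness to add: (233 − 115) = 118 mg/L as CaCO₃ × 453,000 L = 53,450 g as CaCO₃.
Moles of Ca²⁺ (1 mol Ca²⁺ ≡ 1 mol CaCO₃): 53,450 / 100.1 g/mol = 534 mol.
Mass of CaCl₂: 534 × 111 = 59,270 g.

59.3 kg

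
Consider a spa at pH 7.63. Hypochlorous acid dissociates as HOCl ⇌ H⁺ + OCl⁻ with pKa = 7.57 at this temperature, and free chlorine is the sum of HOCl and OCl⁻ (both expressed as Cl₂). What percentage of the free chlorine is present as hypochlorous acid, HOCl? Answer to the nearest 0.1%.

[OCl⁻]/[HOCl] = 10^(pH − pKa) = 10^(7.63 − 7.57) = 10^0.06 = 1.148.
Fraction as HOCl = 1 / (1 + 1.148) = 0.4655.

46.6%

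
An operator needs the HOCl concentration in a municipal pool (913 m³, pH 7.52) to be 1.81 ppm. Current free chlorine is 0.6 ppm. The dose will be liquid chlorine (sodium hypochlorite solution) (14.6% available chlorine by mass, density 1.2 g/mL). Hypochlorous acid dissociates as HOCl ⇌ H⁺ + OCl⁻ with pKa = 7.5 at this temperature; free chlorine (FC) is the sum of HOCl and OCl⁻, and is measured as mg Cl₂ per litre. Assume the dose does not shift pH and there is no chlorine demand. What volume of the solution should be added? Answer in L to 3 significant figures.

16.2 L

Volume: 913 m³ = 913,000 L.
[OCl⁻]/[HOCl] = 10^(pH − pKa) = 10^(7.52 − 7.5) = 1.047; fraction as HOCl = 1/(1 + 1.047) = 0.4885.
Free chlorine required for 1.81 ppm HOCl: 1.81 / 0.4885 = 3.705 ppm.
FC to add: 3.705 − 0.6 = 3.105 mg/L as Cl₂.
Cl₂ equivalent: 3.105 mg/L × 913,000 L = 2835 g.
Product at 14.6% available Cl: 2835 / 0.146 = 19,420 g.
Volume: 19,420 g ÷ 1.2 g/mL = 16,180 mL.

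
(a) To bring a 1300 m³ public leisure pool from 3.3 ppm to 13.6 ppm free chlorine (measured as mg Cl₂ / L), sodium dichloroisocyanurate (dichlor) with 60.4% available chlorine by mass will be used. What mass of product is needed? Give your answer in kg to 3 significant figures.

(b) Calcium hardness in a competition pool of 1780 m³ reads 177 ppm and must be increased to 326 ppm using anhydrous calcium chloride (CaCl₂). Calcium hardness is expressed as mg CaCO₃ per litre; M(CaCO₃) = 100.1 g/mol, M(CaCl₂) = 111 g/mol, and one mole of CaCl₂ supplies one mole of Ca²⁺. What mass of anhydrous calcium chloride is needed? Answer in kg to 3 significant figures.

(a) Volume: 1300 m³ = 1,300,000 L.
(a) Chlorine deficit: 13.6 − 3.3 = 10.3 ppm = 10.3 mg/L as Cl₂.
(a) Cl₂ equivalent needed: 10.3 mg/L × 1,300,000 L = 13,390,000 mg = 13,390 g.
(a) Product at 60.4% available chlorine: 13,390 / 0.604 = 22,170 g.

(b) Volume: 1780 m³ = 1,780,000 L.
(b) Hardness to add: (326 − 177) = 149 mg/L as CaCO₃ × 1,780,000 L = 265,200 g as CaCO₃.
(b) Moles of Ca²⁺ (1 mol Ca²⁺ ≡ 1 mol CaCO₃): 265,200 / 100.1 g/mol = 2650 mol.
(b) Mass of CaCl₂: 2650 × 111 = 294,100 g.

(a) 22.2 kg; (b) 294 kg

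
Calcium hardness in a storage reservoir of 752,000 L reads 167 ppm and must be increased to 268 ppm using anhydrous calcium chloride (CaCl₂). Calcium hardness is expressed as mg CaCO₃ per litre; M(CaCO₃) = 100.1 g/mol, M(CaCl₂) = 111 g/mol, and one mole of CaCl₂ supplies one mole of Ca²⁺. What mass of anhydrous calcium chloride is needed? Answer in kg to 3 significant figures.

Hardness to add: (268 − 167) = 101 mg/L as CaCO₃ × 752,000 L = 75,950 g as CaCO₃.
Moles of Ca²⁺ (1 mol Ca²⁺ ≡ 1 mol CaCO₃): 75,950 / 100.1 g/mol = 758.8 mol.
Mass of CaCl₂: 758.8 × 111 = 84,220 g.

84.2 kg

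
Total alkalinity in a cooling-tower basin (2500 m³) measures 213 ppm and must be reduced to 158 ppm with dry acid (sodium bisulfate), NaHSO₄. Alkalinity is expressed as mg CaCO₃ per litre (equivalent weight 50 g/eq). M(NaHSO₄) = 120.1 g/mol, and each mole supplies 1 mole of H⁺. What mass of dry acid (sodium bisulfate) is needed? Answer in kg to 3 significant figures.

330 kg

Volume: 2500 m³ = 2,500,000 L.
Alkalinity to neutralize: (213 − 158) = 55 mg/L as CaCO₃ × 2,500,000 L = 137,500 g as CaCO₃.
Equivalents of H⁺ required: 137,500 ÷ 50 g/eq = 2750 eq = 2750 mol NaHSO₄.
Mass of NaHSO₄: 2750 × 120.1 = 330,300 g.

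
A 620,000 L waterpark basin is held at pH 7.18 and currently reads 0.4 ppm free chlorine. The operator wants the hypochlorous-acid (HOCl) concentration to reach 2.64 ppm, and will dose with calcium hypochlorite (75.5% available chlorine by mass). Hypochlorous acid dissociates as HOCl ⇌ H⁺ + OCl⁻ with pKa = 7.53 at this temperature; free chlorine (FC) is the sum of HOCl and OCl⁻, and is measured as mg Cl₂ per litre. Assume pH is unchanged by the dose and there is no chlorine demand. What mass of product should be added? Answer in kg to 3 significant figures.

2.81 kg

[OCl⁻]/[HOCl] = 10^(pH − pKa) = 10^(7.18 − 7.53) = 0.4467; fraction as HOCl = 1/(1 + 0.4467) = 0.6912.
Free chlorine required for 2.64 ppm HOCl: 2.64 / 0.6912 = 3.819 ppm.
FC to add: 3.819 − 0.4 = 3.419 mg/L as Cl₂.
Cl₂ equivalent: 3.419 mg/L × 620,000 L = 2120 g.
Product at 75.5% available Cl: 2120 / 0.755 = 2808 g.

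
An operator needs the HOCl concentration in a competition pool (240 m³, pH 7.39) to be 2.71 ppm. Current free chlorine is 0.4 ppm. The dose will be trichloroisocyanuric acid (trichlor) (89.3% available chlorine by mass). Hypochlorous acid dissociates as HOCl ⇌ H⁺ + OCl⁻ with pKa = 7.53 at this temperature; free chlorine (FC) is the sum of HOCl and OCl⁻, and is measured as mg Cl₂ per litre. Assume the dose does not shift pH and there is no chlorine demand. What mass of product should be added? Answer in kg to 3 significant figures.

1.15 kg

Volume: 240 m³ = 240,000 L.
[OCl⁻]/[HOCl] = 10^(pH − pKa) = 10^(7.39 − 7.53) = 0.7244; fraction as HOCl = 1/(1 + 0.7244) = 0.5799.
Free chlorine required for 2.71 ppm HOCl: 2.71 / 0.5799 = 4.673 ppm.
FC to add: 4.673 − 0.4 = 4.273 mg/L as Cl₂.
Cl₂ equivalent: 4.273 mg/L × 240,000 L = 1026 g.
Product at 89.3% available Cl: 1026 / 0.893 = 1148 g.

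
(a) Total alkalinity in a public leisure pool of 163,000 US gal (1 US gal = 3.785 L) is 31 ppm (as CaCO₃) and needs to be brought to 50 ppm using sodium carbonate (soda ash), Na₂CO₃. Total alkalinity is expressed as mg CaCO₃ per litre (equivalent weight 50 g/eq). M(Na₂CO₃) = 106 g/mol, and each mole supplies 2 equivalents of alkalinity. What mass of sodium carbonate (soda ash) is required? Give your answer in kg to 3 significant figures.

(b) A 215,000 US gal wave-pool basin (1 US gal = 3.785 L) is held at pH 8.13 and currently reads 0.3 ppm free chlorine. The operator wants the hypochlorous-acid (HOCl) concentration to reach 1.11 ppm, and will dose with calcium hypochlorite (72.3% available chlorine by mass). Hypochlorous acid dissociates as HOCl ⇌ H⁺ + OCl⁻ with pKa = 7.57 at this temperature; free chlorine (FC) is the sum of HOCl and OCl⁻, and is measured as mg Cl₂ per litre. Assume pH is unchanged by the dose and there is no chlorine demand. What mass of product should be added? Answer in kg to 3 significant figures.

(a) Volume: 163,000 US gal × 3.785 L/gal = 616,955 L.
(a) Alkalinity to add: (50 − 31) = 19 mg/L as CaCO₃ × 616,955 L = 11,720 g as CaCO₃.
(a) Equivalents: 11,720 g ÷ 50 g/eq = 234.4 eq.
(a) Each mole of Na₂CO₃ supplies 2 eq, so 234.4 / 2 = 117.2 mol.
(a) Mass: 117.2 mol × 106 g/mol = 12,430 g.

(b) Volume: 215,000 US gal × 3.785 L/gal = 813,775 L.
(b) [OCl⁻]/[HOCl] = 10^(pH − pKa) = 10^(8.13 − 7.57) = 3.631; fraction as HOCl = 1/(1 + 3.631) = 0.2159.
(b) Free chlorine required for 1.11 ppm HOCl: 1.11 / 0.2159 = 5.14 ppm.
(b) FC to add: 5.14 − 0.3 = 4.84 mg/L as Cl₂.
(b) Cl₂ equivalent: 4.84 mg/L × 813,775 L = 3939 g.
(b) Product at 72.3% available Cl: 3939 / 0.723 = 5448 g.

(a) 12.4 kg; (b) 5.45 kg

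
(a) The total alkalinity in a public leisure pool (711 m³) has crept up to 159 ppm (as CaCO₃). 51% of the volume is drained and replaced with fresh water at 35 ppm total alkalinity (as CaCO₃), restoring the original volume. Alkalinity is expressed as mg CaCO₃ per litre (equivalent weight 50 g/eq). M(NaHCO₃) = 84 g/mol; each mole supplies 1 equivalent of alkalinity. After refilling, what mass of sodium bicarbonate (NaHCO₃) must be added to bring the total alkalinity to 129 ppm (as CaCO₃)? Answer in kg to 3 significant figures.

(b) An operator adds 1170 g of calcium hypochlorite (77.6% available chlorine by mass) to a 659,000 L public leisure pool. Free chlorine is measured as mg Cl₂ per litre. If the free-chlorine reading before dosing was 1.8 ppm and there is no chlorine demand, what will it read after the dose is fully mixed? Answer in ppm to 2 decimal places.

(a) 39.7 kg; (b) 3.18 ppm

(a) Volume: 711 m³ = 711,000 L.
(a) After draining 51% and refilling: 159 × 0.49 + 35 × 0.51 = 95.76 ppm.
(a) Deficit to target: 129 − 95.76 = 33.24 mg/L.
(a) As CaCO₃: 33.24 mg/L × 711,000 L = 23,630 g; ÷ 50 g/eq ÷ 1 = 472.7 mol NaHCO₃.
(a) Mass: 472.7 × 84 = 39,700 g.

(b) Available chlorine delivered: 1170 g × 0.776 = 907.9 g as Cl₂.
(b) Concentration rise: 907.9 g / 659,000 L = 1.378 mg/L = 1.38 ppm.
(b) Final FC: 1.8 + 1.38 = 3.18 ppm.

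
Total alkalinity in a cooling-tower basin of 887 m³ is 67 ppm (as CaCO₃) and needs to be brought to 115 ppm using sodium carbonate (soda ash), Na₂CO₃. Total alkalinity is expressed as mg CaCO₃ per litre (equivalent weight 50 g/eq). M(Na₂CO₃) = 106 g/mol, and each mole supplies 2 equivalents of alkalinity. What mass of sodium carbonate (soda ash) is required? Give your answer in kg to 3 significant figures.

45.1 kg

Volume: 887 m³ = 887,000 L.
Alkalinity to add: (115 − 67) = 48 mg/L as CaCO₃ × 887,000 L = 42,580 g as CaCO₃.
Equivalents: 42,580 g ÷ 50 g/eq = 851.5 eq.
Each mole of Na₂CO₃ supplies 2 eq, so 851.5 / 2 = 425.8 mol.
Mass: 425.8 mol × 106 g/mol = 45,130 g.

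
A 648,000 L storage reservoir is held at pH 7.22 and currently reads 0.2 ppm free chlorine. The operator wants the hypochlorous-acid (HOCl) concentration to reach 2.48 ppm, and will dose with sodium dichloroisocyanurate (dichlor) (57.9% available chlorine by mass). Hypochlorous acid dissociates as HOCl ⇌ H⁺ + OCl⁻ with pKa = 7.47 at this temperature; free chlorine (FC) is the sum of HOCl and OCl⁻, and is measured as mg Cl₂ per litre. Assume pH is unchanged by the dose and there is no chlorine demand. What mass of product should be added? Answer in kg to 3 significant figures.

4.11 kg

[OCl⁻]/[HOCl] = 10^(pH − pKa) = 10^(7.22 − 7.47) = 0.5623; fraction as HOCl = 1/(1 + 0.5623) = 0.6401.
Free chlorine required for 2.48 ppm HOCl: 2.48 / 0.6401 = 3.875 ppm.
FC to add: 3.875 − 0.2 = 3.675 mg/L as Cl₂.
Cl₂ equivalent: 3.675 mg/L × 648,000 L = 2381 g.
Product at 57.9% available Cl: 2381 / 0.579 = 4113 g.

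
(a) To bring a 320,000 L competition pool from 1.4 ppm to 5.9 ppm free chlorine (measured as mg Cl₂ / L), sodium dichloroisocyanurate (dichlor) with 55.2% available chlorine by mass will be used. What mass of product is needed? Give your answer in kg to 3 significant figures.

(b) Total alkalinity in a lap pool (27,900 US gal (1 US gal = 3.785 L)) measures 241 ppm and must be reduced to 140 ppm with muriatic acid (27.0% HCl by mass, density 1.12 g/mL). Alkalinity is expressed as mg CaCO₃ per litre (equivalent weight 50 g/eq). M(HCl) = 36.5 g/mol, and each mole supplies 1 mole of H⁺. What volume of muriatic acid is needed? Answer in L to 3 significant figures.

(a) 2.61 kg; (b) 25.7 L

(a) Chlorine deficit: 5.9 − 1.4 = 4.5 ppm = 4.5 mg/L as Cl₂.
(a) Cl₂ equivalent needed: 4.5 mg/L × 320,000 L = 1,440,000 mg = 1440 g.
(a) Product at 55.2% available chlorine: 1440 / 0.552 = 2609 g.

(b) Volume: 27,900 US gal × 3.785 L/gal = 105,602 L.
(b) Alkalinity to neutralize: (241 − 140) = 101 mg/L as CaCO₃ × 105,602 L = 10,670 g as CaCO₃.
(b) Equivalents of H⁺ required: 10,670 ÷ 50 g/eq = 213.3 eq = 213.3 mol HCl.
(b) Mass of HCl: 213.3 × 36.5 = 7786 g.
(b) Mass of 27.0% solution: 7786 / 0.27 = 28,840 g.
(b) Volume: 28,840 g ÷ 1.12 g/mL = 25,750 mL.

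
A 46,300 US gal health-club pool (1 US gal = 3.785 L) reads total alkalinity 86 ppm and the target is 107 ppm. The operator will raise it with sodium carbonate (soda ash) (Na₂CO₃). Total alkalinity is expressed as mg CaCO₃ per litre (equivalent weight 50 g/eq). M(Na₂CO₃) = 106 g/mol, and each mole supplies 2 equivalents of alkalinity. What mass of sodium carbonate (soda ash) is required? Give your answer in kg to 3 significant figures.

Volume: 46,300 US gal × 3.785 L/gal = 175,246 L.
Alkalinity to add: (107 − 86) = 21 mg/L as CaCO₃ × 175,246 L = 3680 g as CaCO₃.
Equivalents: 3680 g ÷ 50 g/eq = 73.6 eq.
Each mole of Na₂CO₃ supplies 2 eq, so 73.6 / 2 = 36.8 mol.
Mass: 36.8 mol × 106 g/mol = 3901 g.

3.90 kg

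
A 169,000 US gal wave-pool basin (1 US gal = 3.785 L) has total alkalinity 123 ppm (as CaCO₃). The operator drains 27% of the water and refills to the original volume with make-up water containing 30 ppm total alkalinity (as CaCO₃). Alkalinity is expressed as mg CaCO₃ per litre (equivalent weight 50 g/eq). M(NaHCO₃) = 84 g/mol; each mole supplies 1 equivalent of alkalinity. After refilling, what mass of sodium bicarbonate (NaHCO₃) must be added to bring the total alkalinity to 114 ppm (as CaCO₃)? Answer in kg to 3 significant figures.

17.3 kg

Volume: 169,000 US gal × 3.785 L/gal = 639,665 L.
After draining 27% and refilling: 123 × 0.73 + 30 × 0.27 = 97.89 ppm.
Deficit to target: 114 − 97.89 = 16.11 mg/L.
As CaCO₃: 16.11 mg/L × 639,665 L = 10,310 g; ÷ 50 g/eq ÷ 1 = 206.1 mol NaHCO₃.
Mass: 206.1 × 84 = 17,310 g.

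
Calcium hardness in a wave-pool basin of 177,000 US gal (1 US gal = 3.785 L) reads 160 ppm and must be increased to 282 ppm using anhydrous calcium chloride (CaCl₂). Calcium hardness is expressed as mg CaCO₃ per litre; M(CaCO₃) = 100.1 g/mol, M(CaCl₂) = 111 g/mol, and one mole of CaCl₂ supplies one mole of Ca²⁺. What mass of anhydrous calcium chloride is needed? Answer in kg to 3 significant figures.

Volume: 177,000 US gal × 3.785 L/gal = 669,945 L.
Hardness to add: (282 − 160) = 122 mg/L as CaCO₃ × 669,945 L = 81,730 g as CaCO₃.
Moles of Ca²⁺ (1 mol Ca²⁺ ≡ 1 mol CaCO₃): 81,730 / 100.1 g/mol = 816.5 mol.
Mass of CaCl₂: 816.5 × 111 = 90,630 g.

90.6 kg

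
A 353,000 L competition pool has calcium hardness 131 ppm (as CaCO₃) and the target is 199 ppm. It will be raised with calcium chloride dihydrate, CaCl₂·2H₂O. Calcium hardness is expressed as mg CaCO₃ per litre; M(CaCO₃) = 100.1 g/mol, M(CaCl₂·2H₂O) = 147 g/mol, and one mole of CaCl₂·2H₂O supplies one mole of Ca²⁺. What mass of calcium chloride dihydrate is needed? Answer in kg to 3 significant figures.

35.3 kg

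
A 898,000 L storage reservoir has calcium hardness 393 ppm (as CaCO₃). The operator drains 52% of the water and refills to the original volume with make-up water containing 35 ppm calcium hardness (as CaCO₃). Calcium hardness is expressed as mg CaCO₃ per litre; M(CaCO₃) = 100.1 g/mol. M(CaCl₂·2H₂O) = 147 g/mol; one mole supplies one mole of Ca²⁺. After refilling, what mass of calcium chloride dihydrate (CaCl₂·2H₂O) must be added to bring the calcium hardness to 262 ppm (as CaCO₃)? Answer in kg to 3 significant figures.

72.7 kg

After draining 52% and refilling: 393 × 0.48 + 35 × 0.52 = 206.84 ppm.
Deficit to target: 262 − 206.84 = 55.16 mg/L.
As CaCO₃: 55.16 mg/L × 898,000 L = 49,530 g; ÷ 100.1 = 494.8 mol Ca²⁺.
Mass: 494.8 × 147 = 72,740 g.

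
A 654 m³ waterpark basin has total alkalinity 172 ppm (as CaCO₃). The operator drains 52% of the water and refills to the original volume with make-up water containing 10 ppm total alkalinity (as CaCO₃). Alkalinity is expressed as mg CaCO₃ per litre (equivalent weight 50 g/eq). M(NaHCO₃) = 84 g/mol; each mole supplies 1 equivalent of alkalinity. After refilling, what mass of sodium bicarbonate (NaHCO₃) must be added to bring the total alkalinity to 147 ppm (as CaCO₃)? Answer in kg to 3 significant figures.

65.1 kg

Volume: 654 m³ = 654,000 L.
After draining 52% and refilling: 172 × 0.48 + 10 × 0.52 = 87.76 ppm.
Deficit to target: 147 − 87.76 = 59.24 mg/L.
As CaCO₃: 59.24 mg/L × 654,000 L = 38,740 g; ÷ 50 g/eq ÷ 1 = 774.9 mol NaHCO₃.
Mass: 774.9 × 84 = 65,090 g.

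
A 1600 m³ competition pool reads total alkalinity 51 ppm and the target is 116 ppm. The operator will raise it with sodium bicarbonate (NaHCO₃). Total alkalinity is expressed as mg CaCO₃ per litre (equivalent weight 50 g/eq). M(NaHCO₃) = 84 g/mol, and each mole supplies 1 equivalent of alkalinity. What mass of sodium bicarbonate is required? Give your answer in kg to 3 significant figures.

Volume: 1600 m³ = 1,600,000 L.
Alkalinity to add: (116 − 51) = 65 mg/L as CaCO₃ × 1,600,000 L = 104,000 g as CaCO₃.
Equivalents: 104,000 g ÷ 50 g/eq = 2080 eq.
NaHCO₃ supplies 1 eq per mole → 2080 mol.
Mass: 2080 mol × 84 g/mol = 174,700 g.

175 kg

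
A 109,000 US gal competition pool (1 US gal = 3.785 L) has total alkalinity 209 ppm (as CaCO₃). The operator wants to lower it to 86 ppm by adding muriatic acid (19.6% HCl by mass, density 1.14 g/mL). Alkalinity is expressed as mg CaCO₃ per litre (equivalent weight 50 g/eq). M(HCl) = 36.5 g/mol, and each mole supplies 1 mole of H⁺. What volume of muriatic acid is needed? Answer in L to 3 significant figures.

Volume: 109,000 US gal × 3.785 L/gal = 412,565 L.
Alkalinity to neutralize: (209 − 86) = 123 mg/L as CaCO₃ × 412,565 L = 50,750 g as CaCO₃.
Equivalents of H⁺ required: 50,750 ÷ 50 g/eq = 1015 eq = 1015 mol HCl.
Mass of HCl: 1015 × 36.5 = 37,040 g.
Mass of 19.6% solution: 37,040 / 0.196 = 189,000 g.
Volume: 189,000 g ÷ 1.14 g/mL = 165,800 mL.

166 L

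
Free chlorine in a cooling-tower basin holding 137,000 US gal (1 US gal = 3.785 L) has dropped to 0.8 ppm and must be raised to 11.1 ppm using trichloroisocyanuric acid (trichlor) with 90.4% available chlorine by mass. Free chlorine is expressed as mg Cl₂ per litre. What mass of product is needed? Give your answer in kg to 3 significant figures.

Volume: 137,000 US gal × 3.785 L/gal = 518,545 L.
Chlorine deficit: 11.1 − 0.8 = 10.3 ppm = 10.3 mg/L as Cl₂.
Cl₂ equivalent needed: 10.3 mg/L × 518,545 L = 5,341,000 mg = 5341 g.
Product at 90.4% available chlorine: 5341 / 0.904 = 5908 g.

5.91 kg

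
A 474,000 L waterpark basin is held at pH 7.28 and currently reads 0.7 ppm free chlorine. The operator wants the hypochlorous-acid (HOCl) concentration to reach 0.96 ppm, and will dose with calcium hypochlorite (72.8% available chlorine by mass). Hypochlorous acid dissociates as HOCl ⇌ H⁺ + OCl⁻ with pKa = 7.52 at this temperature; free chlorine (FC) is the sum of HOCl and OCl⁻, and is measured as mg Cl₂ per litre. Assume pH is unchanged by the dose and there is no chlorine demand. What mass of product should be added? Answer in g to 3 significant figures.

529 g

[OCl⁻]/[HOCl] = 10^(pH − pKa) = 10^(7.28 − 7.52) = 0.5754; fraction as HOCl = 1/(1 + 0.5754) = 0.6347.
Free chlorine required for 0.96 ppm HOCl: 0.96 / 0.6347 = 1.512 ppm.
FC to add: 1.512 − 0.7 = 0.8124 mg/L as Cl₂.
Cl₂ equivalent: 0.8124 mg/L × 474,000 L = 385.1 g.
Product at 72.8% available Cl: 385.1 / 0.728 = 529 g.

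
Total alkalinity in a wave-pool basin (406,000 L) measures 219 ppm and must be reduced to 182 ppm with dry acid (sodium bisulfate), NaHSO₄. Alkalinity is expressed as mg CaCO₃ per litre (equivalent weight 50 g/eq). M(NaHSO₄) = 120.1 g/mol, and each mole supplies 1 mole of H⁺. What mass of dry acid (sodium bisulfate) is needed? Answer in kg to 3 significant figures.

Alkalinity to neutralize: (219 − 182) = 37 mg/L as CaCO₃ × 406,000 L = 15,020 g as CaCO₃.
Equivalents of H⁺ required: 15,020 ÷ 50 g/eq = 300.4 eq = 300.4 mol NaHSO₄.
Mass of NaHSO₄: 300.4 × 120.1 = 36,080 g.

36.1 kg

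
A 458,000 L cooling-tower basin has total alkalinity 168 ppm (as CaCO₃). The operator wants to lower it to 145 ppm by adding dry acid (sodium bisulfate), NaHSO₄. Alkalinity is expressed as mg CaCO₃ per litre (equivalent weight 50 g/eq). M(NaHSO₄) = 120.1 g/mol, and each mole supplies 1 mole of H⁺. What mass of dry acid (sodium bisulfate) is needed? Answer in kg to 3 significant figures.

25.3 kg

Alkalinity to neutralize: (168 − 145) = 23 mg/L as CaCO₃ × 458,000 L = 10,530 g as CaCO₃.
Equivalents of H⁺ required: 10,530 ÷ 50 g/eq = 210.7 eq = 210.7 mol NaHSO₄.
Mass of NaHSO₄: 210.7 × 120.1 = 25,300 g.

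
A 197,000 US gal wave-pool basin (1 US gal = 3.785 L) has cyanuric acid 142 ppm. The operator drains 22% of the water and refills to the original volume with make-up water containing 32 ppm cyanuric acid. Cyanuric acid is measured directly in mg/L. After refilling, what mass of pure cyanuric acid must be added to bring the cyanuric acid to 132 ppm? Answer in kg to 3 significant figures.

Volume: 197,000 US gal × 3.785 L/gal = 745,645 L.
After draining 22% and refilling: 142 × 0.78 + 32 × 0.22 = 117.8 ppm.
Deficit to target: 132 − 117.8 = 14.2 mg/L.
Mass: 14.2 mg/L × 745,645 L = 10,590 g cyanuric acid.

10.6 kg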